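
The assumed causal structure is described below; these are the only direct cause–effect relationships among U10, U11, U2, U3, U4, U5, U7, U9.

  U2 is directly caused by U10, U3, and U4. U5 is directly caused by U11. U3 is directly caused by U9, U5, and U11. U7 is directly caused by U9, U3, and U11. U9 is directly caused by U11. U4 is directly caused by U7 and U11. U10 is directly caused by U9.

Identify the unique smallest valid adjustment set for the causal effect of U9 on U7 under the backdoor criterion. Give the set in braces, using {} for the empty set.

{U11}

Variables eligible for adjustment (non-descendants of U9, excluding U9 and U7): {U11, U5}.
Backdoor paths from U9 to U7:
  P1: U9 <- U11 -> U5 -> U3 -> U7
  P2: U9 <- U11 -> U5 -> U3 -> U2 <- U4 <- U7
  P3: U9 <- U11 -> U3 -> U7
  P4: U9 <- U11 -> U3 -> U2 <- U4 <- U7
  P5: U9 <- U11 -> U7
  P6: U9 <- U11 -> U4 <- U7
  P7: U9 <- U11 -> U4 -> U2 <- U3 -> U7
The empty set is not sufficient: P1 (U9 <- U11 -> U5 -> U3 -> U7) has no collider blocking it and no conditioned non-collider, so it is open.
Try {U11}:
  P1: blocked at fork node U11 ∈ conditioning set.
  P2: blocked at fork node U11 ∈ conditioning set.
  P3: blocked at fork node U11 ∈ conditioning set.
  P4: blocked at fork node U11 ∈ conditioning set.
  P5: blocked at fork node U11 ∈ conditioning set.
  P6: blocked at fork node U11 ∈ conditioning set.
  P7: blocked at fork node U11 ∈ conditioning set.
{U11} contains no descendant of U9 and blocks every backdoor path.
No other singleton works — e.g. {U5} leaves P3 open — so {U11} is the unique smallest valid adjustment set.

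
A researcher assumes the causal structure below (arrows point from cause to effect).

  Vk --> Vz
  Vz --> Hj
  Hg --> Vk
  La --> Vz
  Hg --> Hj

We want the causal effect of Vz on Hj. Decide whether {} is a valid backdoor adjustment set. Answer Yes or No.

Backdoor paths from Vz to Hj (paths whose first edge points into Vz):
  P1: Vz <- Vk <- Hg -> Hj
Condition 1 (no descendant of Vz in the set): holds — descendants of Vz are {Hj}; none are in {}.
Condition 2 (every backdoor path blocked by {}):
  P1: open — no interior node is in the conditioning set.
{} does not satisfy the backdoor criterion.

No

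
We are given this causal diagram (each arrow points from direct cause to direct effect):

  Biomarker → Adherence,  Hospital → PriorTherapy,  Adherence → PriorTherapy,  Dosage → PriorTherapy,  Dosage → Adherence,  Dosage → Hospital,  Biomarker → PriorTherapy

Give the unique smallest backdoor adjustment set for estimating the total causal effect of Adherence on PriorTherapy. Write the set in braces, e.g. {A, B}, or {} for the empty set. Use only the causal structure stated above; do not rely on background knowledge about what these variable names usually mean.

Variables eligible for adjustment (non-descendants of Adherence, excluding Adherence and PriorTherapy): {Biomarker, Dosage, Hospital}.
Backdoor paths from Adherence to PriorTherapy:
  P1: Adherence <- Dosage -> Hospital -> PriorTherapy
  P2: Adherence <- Dosage -> PriorTherapy
  P3: Adherence <- Biomarker -> PriorTherapy
The empty set is not sufficient: P1 (Adherence <- Dosage -> Hospital -> PriorTherapy) has no collider blocking it and no conditioned non-collider, so it is open.
Try {Biomarker, Dosage}:
  P1: blocked at fork node Dosage ∈ conditioning set.
  P2: blocked at fork node Dosage ∈ conditioning set.
  P3: blocked at fork node Biomarker ∈ conditioning set.
{Biomarker, Dosage} contains no descendant of Adherence and blocks every backdoor path.
Every element of {Biomarker, Dosage} is needed (dropping Biomarker leaves P3 open; dropping Dosage leaves P1 open), so no proper subset is valid.
Among all size-2 subsets of the eligible variables, only {Biomarker, Dosage} blocks every backdoor path, so it is the unique smallest valid adjustment set.

{Biomarker, Dosage}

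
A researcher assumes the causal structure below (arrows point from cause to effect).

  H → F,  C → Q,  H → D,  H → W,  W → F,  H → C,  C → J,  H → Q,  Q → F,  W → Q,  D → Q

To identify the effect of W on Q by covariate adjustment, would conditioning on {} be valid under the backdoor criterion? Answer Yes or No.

Backdoor paths from W to Q (paths whose first edge points into W):
  P1: W <- H -> D -> Q
  P2: W <- H -> C -> Q
  P3: W <- H -> Q
  P4: W <- H -> F <- Q
Condition 1 (no descendant of W in the set): holds — descendants of W are {F, Q}; none are in {}.
Condition 2 (every backdoor path blocked by {}):
  P1: open — no interior node is in the conditioning set.
  P2: open — no interior node is in the conditioning set.
  P3: open — no interior node is in the conditioning set.
  P4: blocked at collider F (neither it nor any descendant is in the conditioning set).
{} does not satisfy the backdoor criterion.

No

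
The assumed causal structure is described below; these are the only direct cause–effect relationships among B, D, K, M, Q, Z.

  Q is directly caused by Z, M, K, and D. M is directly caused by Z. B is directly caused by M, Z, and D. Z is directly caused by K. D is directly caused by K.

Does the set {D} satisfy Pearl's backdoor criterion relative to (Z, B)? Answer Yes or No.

Backdoor paths from Z to B (paths whose first edge points into Z):
  P1: Z <- K -> D -> Q <- M -> B
  P2: Z <- K -> D -> B
  P3: Z <- K -> Q <- D -> B
  P4: Z <- K -> Q <- M -> B
Condition 1 (no descendant of Z in the set): holds — descendants of Z are {B, M, Q}; none are in {D}.
Condition 2 (every backdoor path blocked by {D}):
  P1: blocked at chain node D ∈ conditioning set.
  P2: blocked at chain node D ∈ conditioning set.
  P3: blocked at collider Q (neither it nor any descendant is in the conditioning set).
  P4: blocked at collider Q (neither it nor any descendant is in the conditioning set).
{D} satisfies the backdoor criterion.

Yes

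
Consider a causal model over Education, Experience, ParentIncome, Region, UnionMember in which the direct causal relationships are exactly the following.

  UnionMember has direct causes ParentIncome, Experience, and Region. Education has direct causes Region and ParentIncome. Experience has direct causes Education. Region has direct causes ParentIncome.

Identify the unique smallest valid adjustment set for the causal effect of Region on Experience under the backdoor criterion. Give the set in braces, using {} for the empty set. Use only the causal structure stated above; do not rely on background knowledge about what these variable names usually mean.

Variables eligible for adjustment (non-descendants of Region, excluding Region and Experience): {ParentIncome}.
Backdoor paths from Region to Experience:
  P1: Region <- ParentIncome -> Education -> Experience
  P2: Region <- ParentIncome -> UnionMember <- Experience
The empty set is not sufficient: P1 (Region <- ParentIncome -> Education -> Experience) has no collider blocking it and no conditioned non-collider, so it is open.
Try {ParentIncome}:
  P1: blocked at fork node ParentIncome ∈ conditioning set.
  P2: blocked at fork node ParentIncome ∈ conditioning set.
{ParentIncome} contains no descendant of Region and blocks every backdoor path.
{ParentIncome} is the unique smallest valid adjustment set.

{ParentIncome}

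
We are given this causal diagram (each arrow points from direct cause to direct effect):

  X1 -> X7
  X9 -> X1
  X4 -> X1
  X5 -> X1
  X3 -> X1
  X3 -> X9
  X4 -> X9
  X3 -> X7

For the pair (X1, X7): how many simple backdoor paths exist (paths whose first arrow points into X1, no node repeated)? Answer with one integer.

A backdoor path from X1 to X7 is any simple undirected path whose first edge points into X1 (i.e. leaves X1 via a parent).
Parents of X1: {X3, X4, X5, X9}.
Enumerating:
  P1: X1 <- X3 -> X7
  P2: X1 <- X4 -> X9 <- X3 -> X7
  P3: X1 <- X9 <- X3 -> X7
That exhausts the simple backdoor paths. Count: 3.

3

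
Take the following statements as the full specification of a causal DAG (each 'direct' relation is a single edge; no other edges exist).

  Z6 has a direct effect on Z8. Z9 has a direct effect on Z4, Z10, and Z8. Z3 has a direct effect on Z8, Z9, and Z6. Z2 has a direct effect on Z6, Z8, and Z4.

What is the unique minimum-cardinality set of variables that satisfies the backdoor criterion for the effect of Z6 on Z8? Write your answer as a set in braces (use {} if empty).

Variables eligible for adjustment (non-descendants of Z6, excluding Z6 and Z8): {Z10, Z2, Z3, Z4, Z9}.
Backdoor paths from Z6 to Z8:
  P1: Z6 <- Z3 -> Z9 -> Z4 <- Z2 -> Z8
  P2: Z6 <- Z3 -> Z9 -> Z8
  P3: Z6 <- Z3 -> Z8
  P4: Z6 <- Z2 -> Z4 <- Z9 <- Z3 -> Z8
  P5: Z6 <- Z2 -> Z4 <- Z9 -> Z8
  P6: Z6 <- Z2 -> Z8
The empty set is not sufficient: P2 (Z6 <- Z3 -> Z9 -> Z8) has no collider blocking it and no conditioned non-collider, so it is open.
Try {Z2, Z3}:
  P1: blocked at fork node Z3 ∈ conditioning set.
  P2: blocked at fork node Z3 ∈ conditioning set.
  P3: blocked at fork node Z3 ∈ conditioning set.
  P4: blocked at fork node Z2 ∈ conditioning set.
  P5: blocked at fork node Z2 ∈ conditioning set.
  P6: blocked at fork node Z2 ∈ conditioning set.
{Z2, Z3} contains no descendant of Z6 and blocks every backdoor path.
Every element of {Z2, Z3} is needed (dropping Z2 leaves P6 open; dropping Z3 leaves P2 open), so no proper subset is valid.
Among all size-2 subsets of the eligible variables, only {Z2, Z3} blocks every backdoor path, so it is the unique smallest valid adjustment set.

{Z2, Z3}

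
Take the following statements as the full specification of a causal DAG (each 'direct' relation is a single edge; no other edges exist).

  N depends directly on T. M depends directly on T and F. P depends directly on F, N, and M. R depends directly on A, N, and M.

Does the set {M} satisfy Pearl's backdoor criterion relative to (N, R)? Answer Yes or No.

Backdoor paths from N to R (paths whose first edge points into N):
  P1: N <- T -> M -> R
Condition 1 (no descendant of N in the set): holds — descendants of N are {P, R}; none are in {M}.
Condition 2 (every backdoor path blocked by {M}):
  P1: blocked at chain node M ∈ conditioning set.
{M} satisfies the backdoor criterion.

Yes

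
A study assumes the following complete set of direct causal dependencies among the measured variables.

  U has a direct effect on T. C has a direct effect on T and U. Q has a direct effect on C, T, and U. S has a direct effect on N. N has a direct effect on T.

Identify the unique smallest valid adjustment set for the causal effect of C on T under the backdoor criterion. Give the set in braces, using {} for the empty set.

{Q}

Variables eligible for adjustment (non-descendants of C, excluding C and T): {N, Q, S}.
Backdoor paths from C to T:
  P1: C <- Q -> U -> T
  P2: C <- Q -> T
The empty set is not sufficient: P1 (C <- Q -> U -> T) has no collider blocking it and no conditioned non-collider, so it is open.
Try {Q}:
  P1: blocked at fork node Q ∈ conditioning set.
  P2: blocked at fork node Q ∈ conditioning set.
{Q} contains no descendant of C and blocks every backdoor path.
No other singleton works — e.g. {S} leaves P1 open — so {Q} is the unique smallest valid adjustment set.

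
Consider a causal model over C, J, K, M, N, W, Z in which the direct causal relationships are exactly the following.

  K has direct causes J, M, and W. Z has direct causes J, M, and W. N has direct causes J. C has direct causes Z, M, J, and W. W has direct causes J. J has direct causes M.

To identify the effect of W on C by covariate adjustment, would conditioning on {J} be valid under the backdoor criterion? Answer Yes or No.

Backdoor paths from W to C (paths whose first edge points into W):
  P1: W <- J <- M -> Z -> C
  P2: W <- J <- M -> C
  P3: W <- J -> K <- M -> Z -> C
  P4: W <- J -> K <- M -> C
  P5: W <- J -> Z <- M -> C
  P6: W <- J -> Z -> C
  P7: W <- J -> C
Condition 1 (no descendant of W in the set): holds — descendants of W are {C, K, Z}; none are in {J}.
Condition 2 (every backdoor path blocked by {J}):
  P1: blocked at chain node J ∈ conditioning set.
  P2: blocked at chain node J ∈ conditioning set.
  P3: blocked at fork node J ∈ conditioning set.
  P4: blocked at fork node J ∈ conditioning set.
  P5: blocked at fork node J ∈ conditioning set.
  P6: blocked at fork node J ∈ conditioning set.
  P7: blocked at fork node J ∈ conditioning set.
{J} satisfies the backdoor criterion.

Yes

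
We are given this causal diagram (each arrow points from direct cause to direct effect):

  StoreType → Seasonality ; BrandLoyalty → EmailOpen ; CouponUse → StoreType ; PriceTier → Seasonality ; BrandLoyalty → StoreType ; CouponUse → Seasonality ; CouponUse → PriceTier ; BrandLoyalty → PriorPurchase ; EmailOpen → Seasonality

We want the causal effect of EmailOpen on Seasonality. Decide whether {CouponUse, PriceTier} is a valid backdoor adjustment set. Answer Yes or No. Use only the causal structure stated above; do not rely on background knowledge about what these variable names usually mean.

No

Backdoor paths from EmailOpen to Seasonality (paths whose first edge points into EmailOpen):
  P1: EmailOpen <- BrandLoyalty -> StoreType <- CouponUse -> PriceTier -> Seasonality
  P2: EmailOpen <- BrandLoyalty -> StoreType <- CouponUse -> Seasonality
  P3: EmailOpen <- BrandLoyalty -> StoreType -> Seasonality
Condition 1 (no descendant of EmailOpen in the set): holds — descendants of EmailOpen are {Seasonality}; none are in {CouponUse, PriceTier}.
Condition 2 (every backdoor path blocked by {CouponUse, PriceTier}):
  P1: blocked at collider StoreType (neither it nor any descendant is in the conditioning set).
  P2: blocked at collider StoreType (neither it nor any descendant is in the conditioning set).
  P3: open — no interior node is in the conditioning set.
{CouponUse, PriceTier} does not satisfy the backdoor criterion.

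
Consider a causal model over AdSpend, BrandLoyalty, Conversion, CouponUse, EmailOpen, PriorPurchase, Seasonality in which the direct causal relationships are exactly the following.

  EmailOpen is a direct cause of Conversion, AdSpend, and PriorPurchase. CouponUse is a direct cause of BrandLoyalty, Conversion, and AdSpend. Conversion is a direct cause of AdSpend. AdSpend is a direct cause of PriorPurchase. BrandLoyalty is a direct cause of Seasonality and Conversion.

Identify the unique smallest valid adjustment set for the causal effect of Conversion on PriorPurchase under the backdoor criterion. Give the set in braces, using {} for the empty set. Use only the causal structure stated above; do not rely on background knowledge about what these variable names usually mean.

Variables eligible for adjustment (non-descendants of Conversion, excluding Conversion and PriorPurchase): {BrandLoyalty, CouponUse, EmailOpen, Seasonality}.
Backdoor paths from Conversion to PriorPurchase:
  P1: Conversion <- CouponUse -> AdSpend <- EmailOpen -> PriorPurchase
  P2: Conversion <- CouponUse -> AdSpend -> PriorPurchase
  P3: Conversion <- BrandLoyalty <- CouponUse -> AdSpend <- EmailOpen -> PriorPurchase
  P4: Conversion <- BrandLoyalty <- CouponUse -> AdSpend -> PriorPurchase
  P5: Conversion <- EmailOpen -> AdSpend -> PriorPurchase
  P6: Conversion <- EmailOpen -> PriorPurchase
The empty set is not sufficient: P2 (Conversion <- CouponUse -> AdSpend -> PriorPurchase) has no collider blocking it and no conditioned non-collider, so it is open.
Try {CouponUse, EmailOpen}:
  P1: blocked at fork node CouponUse ∈ conditioning set.
  P2: blocked at fork node CouponUse ∈ conditioning set.
  P3: blocked at fork node CouponUse ∈ conditioning set.
  P4: blocked at fork node CouponUse ∈ conditioning set.
  P5: blocked at fork node EmailOpen ∈ conditioning set.
  P6: blocked at fork node EmailOpen ∈ conditioning set.
{CouponUse, EmailOpen} contains no descendant of Conversion and blocks every backdoor path.
Every element of {CouponUse, EmailOpen} is needed (dropping CouponUse leaves P2 open; dropping EmailOpen leaves P5 open), so no proper subset is valid.
Among all size-2 subsets of the eligible variables, only {CouponUse, EmailOpen} blocks every backdoor path, so it is the unique smallest valid adjustment set.

{CouponUse, EmailOpen}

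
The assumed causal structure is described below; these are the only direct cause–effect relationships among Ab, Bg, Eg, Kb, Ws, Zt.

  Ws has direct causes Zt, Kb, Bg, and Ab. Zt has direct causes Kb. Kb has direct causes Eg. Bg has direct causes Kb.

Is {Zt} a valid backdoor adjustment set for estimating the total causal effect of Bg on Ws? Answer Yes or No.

No

Backdoor paths from Bg to Ws (paths whose first edge points into Bg):
  P1: Bg <- Kb -> Zt -> Ws
  P2: Bg <- Kb -> Ws
Condition 1 (no descendant of Bg in the set): holds — descendants of Bg are {Ws}; none are in {Zt}.
Condition 2 (every backdoor path blocked by {Zt}):
  P1: blocked at chain node Zt ∈ conditioning set.
  P2: open — no interior node is in the conditioning set.
{Zt} does not satisfy the backdoor criterion.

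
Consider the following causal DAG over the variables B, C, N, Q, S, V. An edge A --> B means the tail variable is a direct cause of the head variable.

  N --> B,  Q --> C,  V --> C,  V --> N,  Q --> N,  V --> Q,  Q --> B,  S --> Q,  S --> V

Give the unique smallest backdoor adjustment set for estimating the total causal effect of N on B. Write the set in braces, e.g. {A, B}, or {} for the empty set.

{Q}

Variables eligible for adjustment (non-descendants of N, excluding N and B): {C, Q, S, V}.
Backdoor paths from N to B:
  P1: N <- V <- S -> Q -> B
  P2: N <- V -> Q -> B
  P3: N <- V -> C <- Q -> B
  P4: N <- Q -> B
The empty set is not sufficient: P1 (N <- V <- S -> Q -> B) has no collider blocking it and no conditioned non-collider, so it is open.
Try {Q}:
  P1: blocked at chain node Q ∈ conditioning set.
  P2: blocked at chain node Q ∈ conditioning set.
  P3: blocked at collider C (neither it nor any descendant is in the conditioning set).
  P4: blocked at fork node Q ∈ conditioning set.
{Q} contains no descendant of N and blocks every backdoor path.
No other singleton works — e.g. {S} leaves P2 open — so {Q} is the unique smallest valid adjustment set.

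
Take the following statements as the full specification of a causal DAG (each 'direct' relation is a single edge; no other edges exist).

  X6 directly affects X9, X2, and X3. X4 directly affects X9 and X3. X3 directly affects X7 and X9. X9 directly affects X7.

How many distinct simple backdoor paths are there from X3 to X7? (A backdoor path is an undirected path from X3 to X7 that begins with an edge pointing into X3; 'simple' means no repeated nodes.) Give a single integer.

2

A backdoor path from X3 to X7 is any simple undirected path whose first edge points into X3 (i.e. leaves X3 via a parent).
Parents of X3: {X4, X6}.
Enumerating:
  P1: X3 <- X4 -> X9 -> X7
  P2: X3 <- X6 -> X9 -> X7
That exhausts the simple backdoor paths. Count: 2.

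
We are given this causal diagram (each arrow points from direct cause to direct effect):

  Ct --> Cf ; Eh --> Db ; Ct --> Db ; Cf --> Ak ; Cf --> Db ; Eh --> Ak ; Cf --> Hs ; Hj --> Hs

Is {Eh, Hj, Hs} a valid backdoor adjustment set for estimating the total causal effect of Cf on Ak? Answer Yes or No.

No

Backdoor paths from Cf to Ak (paths whose first edge points into Cf):
  P1: Cf <- Ct -> Db <- Eh -> Ak
Condition 1 (no descendant of Cf in the set): FAILS — Hs is a descendant of Cf.
Condition 2 (every backdoor path blocked by {Eh, Hj, Hs}):
  P1: blocked at collider Db (neither it nor any descendant is in the conditioning set).
{Eh, Hj, Hs} does not satisfy the backdoor criterion.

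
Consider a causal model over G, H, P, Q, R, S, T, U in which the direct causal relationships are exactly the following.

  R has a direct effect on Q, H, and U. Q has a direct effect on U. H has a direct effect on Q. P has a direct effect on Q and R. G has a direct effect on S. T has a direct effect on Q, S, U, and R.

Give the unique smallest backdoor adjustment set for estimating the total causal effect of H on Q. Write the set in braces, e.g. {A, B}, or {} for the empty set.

{R}

Variables eligible for adjustment (non-descendants of H, excluding H and Q): {G, P, R, S, T}.
Backdoor paths from H to Q:
  P1: H <- R <- P -> Q
  P2: H <- R <- T -> Q
  P3: H <- R <- T -> U <- Q
  P4: H <- R -> Q
  P5: H <- R -> U <- T -> Q
  P6: H <- R -> U <- Q
The empty set is not sufficient: P1 (H <- R <- P -> Q) has no collider blocking it and no conditioned non-collider, so it is open.
Try {R}:
  P1: blocked at chain node R ∈ conditioning set.
  P2: blocked at chain node R ∈ conditioning set.
  P3: blocked at chain node R ∈ conditioning set.
  P4: blocked at fork node R ∈ conditioning set.
  P5: blocked at fork node R ∈ conditioning set.
  P6: blocked at fork node R ∈ conditioning set.
{R} contains no descendant of H and blocks every backdoor path.
No other singleton works — e.g. {P} leaves P2 open — so {R} is the unique smallest valid adjustment set.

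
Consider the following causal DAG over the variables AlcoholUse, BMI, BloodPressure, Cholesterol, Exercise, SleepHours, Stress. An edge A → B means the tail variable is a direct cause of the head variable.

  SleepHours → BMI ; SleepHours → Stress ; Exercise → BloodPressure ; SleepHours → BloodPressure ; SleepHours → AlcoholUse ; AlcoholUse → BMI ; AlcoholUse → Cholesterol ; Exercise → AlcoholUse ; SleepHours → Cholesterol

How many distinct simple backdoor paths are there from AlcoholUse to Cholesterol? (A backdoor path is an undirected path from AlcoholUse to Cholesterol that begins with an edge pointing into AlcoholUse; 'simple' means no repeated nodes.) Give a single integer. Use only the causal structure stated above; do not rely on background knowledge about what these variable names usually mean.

2

A backdoor path from AlcoholUse to Cholesterol is any simple undirected path whose first edge points into AlcoholUse (i.e. leaves AlcoholUse via a parent).
Parents of AlcoholUse: {Exercise, SleepHours}.
Enumerating:
  P1: AlcoholUse <- Exercise -> BloodPressure <- SleepHours -> Cholesterol
  P2: AlcoholUse <- SleepHours -> Cholesterol
That exhausts the simple backdoor paths. Count: 2.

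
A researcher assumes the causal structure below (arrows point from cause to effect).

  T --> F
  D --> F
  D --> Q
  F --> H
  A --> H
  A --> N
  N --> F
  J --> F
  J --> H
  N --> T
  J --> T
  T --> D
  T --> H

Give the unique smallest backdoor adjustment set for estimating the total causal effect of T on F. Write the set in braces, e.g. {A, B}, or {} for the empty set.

{J, N}

Variables eligible for adjustment (non-descendants of T, excluding T and F): {A, J, N}.
Backdoor paths from T to F:
  P1: T <- N <- A -> H <- J -> F
  P2: T <- N <- A -> H <- F
  P3: T <- N -> F
  P4: T <- J -> F
  P5: T <- J -> H <- A -> N -> F
  P6: T <- J -> H <- F
The empty set is not sufficient: P3 (T <- N -> F) has no collider blocking it and no conditioned non-collider, so it is open.
Try {J, N}:
  P1: blocked at chain node N ∈ conditioning set.
  P2: blocked at chain node N ∈ conditioning set.
  P3: blocked at fork node N ∈ conditioning set.
  P4: blocked at fork node J ∈ conditioning set.
  P5: blocked at fork node J ∈ conditioning set.
  P6: blocked at fork node J ∈ conditioning set.
{J, N} contains no descendant of T and blocks every backdoor path.
Every element of {J, N} is needed (dropping J leaves P4 open; dropping N leaves P3 open), so no proper subset is valid.
Among all size-2 subsets of the eligible variables, only {J, N} blocks every backdoor path, so it is the unique smallest valid adjustment set.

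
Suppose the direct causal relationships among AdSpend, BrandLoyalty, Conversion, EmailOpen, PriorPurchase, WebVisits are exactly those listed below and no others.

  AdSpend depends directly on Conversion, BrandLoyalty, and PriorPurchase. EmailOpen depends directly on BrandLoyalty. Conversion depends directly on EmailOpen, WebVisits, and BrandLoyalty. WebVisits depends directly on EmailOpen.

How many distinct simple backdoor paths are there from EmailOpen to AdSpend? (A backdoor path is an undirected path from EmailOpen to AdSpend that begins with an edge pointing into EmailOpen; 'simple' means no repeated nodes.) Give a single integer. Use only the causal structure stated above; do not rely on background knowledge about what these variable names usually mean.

2

A backdoor path from EmailOpen to AdSpend is any simple undirected path whose first edge points into EmailOpen (i.e. leaves EmailOpen via a parent).
Parents of EmailOpen: {BrandLoyalty}.
Enumerating:
  P1: EmailOpen <- BrandLoyalty -> Conversion -> AdSpend
  P2: EmailOpen <- BrandLoyalty -> AdSpend
That exhausts the simple backdoor paths. Count: 2.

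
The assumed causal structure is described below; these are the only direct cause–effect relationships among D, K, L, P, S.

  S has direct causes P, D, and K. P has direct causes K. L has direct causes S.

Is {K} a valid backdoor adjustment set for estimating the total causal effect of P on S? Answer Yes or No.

Backdoor paths from P to S (paths whose first edge points into P):
  P1: P <- K -> S
Condition 1 (no descendant of P in the set): holds — descendants of P are {L, S}; none are in {K}.
Condition 2 (every backdoor path blocked by {K}):
  P1: blocked at fork node K ∈ conditioning set.
{K} satisfies the backdoor criterion.

Yes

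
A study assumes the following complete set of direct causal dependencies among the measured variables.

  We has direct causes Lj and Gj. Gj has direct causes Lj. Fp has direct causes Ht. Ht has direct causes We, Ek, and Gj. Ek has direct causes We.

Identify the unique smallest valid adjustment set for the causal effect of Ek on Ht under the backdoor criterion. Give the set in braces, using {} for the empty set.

Variables eligible for adjustment (non-descendants of Ek, excluding Ek and Ht): {Gj, Lj, We}.
Backdoor paths from Ek to Ht:
  P1: Ek <- We <- Lj -> Gj -> Ht
  P2: Ek <- We <- Gj -> Ht
  P3: Ek <- We -> Ht
The empty set is not sufficient: P1 (Ek <- We <- Lj -> Gj -> Ht) has no collider blocking it and no conditioned non-collider, so it is open.
Try {We}:
  P1: blocked at chain node We ∈ conditioning set.
  P2: blocked at chain node We ∈ conditioning set.
  P3: blocked at fork node We ∈ conditioning set.
{We} contains no descendant of Ek and blocks every backdoor path.
No other singleton works — e.g. {Lj} leaves P2 open — so {We} is the unique smallest valid adjustment set.

{We}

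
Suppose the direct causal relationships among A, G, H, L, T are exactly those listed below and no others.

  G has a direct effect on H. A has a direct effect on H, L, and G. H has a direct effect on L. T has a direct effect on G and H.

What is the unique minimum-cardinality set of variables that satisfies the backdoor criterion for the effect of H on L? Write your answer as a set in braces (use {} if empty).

{A}

Variables eligible for adjustment (non-descendants of H, excluding H and L): {A, G, T}.
Backdoor paths from H to L:
  P1: H <- T -> G <- A -> L
  P2: H <- A -> L
  P3: H <- G <- A -> L
The empty set is not sufficient: P2 (H <- A -> L) has no collider blocking it and no conditioned non-collider, so it is open.
Try {A}:
  P1: blocked at collider G (neither it nor any descendant is in the conditioning set).
  P2: blocked at fork node A ∈ conditioning set.
  P3: blocked at fork node A ∈ conditioning set.
{A} contains no descendant of H and blocks every backdoor path.
No other singleton works — e.g. {T} leaves P2 open — so {A} is the unique smallest valid adjustment set.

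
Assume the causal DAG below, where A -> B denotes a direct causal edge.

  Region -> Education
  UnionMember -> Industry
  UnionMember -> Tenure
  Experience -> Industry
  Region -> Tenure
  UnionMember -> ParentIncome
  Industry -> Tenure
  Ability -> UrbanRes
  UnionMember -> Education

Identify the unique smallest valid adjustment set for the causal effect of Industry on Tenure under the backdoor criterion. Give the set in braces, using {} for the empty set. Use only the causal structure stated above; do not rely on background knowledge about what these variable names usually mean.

{UnionMember}

Variables eligible for adjustment (non-descendants of Industry, excluding Industry and Tenure): {Ability, Education, Experience, ParentIncome, Region, UnionMember, UrbanRes}.
Backdoor paths from Industry to Tenure:
  P1: Industry <- UnionMember -> Tenure
  P2: Industry <- UnionMember -> Education <- Region -> Tenure
The empty set is not sufficient: P1 (Industry <- UnionMember -> Tenure) has no collider blocking it and no conditioned non-collider, so it is open.
Try {UnionMember}:
  P1: blocked at fork node UnionMember ∈ conditioning set.
  P2: blocked at fork node UnionMember ∈ conditioning set.
{UnionMember} contains no descendant of Industry and blocks every backdoor path.
No other singleton works — e.g. {Experience} leaves P1 open — so {UnionMember} is the unique smallest valid adjustment set.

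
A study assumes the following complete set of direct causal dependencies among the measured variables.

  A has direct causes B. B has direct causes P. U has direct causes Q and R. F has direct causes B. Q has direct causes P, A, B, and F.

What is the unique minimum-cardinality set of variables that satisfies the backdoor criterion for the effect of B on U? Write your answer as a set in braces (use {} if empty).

{P}

Variables eligible for adjustment (non-descendants of B, excluding B and U): {P, R}.
Backdoor paths from B to U:
  P1: B <- P -> Q -> U
The empty set is not sufficient: P1 (B <- P -> Q -> U) has no collider blocking it and no conditioned non-collider, so it is open.
Try {P}:
  P1: blocked at fork node P ∈ conditioning set.
{P} contains no descendant of B and blocks every backdoor path.
No other singleton works — e.g. {R} leaves P1 open — so {P} is the unique smallest valid adjustment set.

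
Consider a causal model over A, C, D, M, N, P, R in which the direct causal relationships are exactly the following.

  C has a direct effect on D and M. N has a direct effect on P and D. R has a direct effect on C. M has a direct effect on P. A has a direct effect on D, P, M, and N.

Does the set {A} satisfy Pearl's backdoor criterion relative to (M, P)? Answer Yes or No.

Backdoor paths from M to P (paths whose first edge points into M):
  P1: M <- A -> N -> P
  P2: M <- A -> D <- N -> P
  P3: M <- A -> P
  P4: M <- C -> D <- A -> N -> P
  P5: M <- C -> D <- A -> P
  P6: M <- C -> D <- N <- A -> P
  P7: M <- C -> D <- N -> P
Condition 1 (no descendant of M in the set): holds — descendants of M are {P}; none are in {A}.
Condition 2 (every backdoor path blocked by {A}):
  P1: blocked at fork node A ∈ conditioning set.
  P2: blocked at fork node A ∈ conditioning set.
  P3: blocked at fork node A ∈ conditioning set.
  P4: blocked at collider D (neither it nor any descendant is in the conditioning set).
  P5: blocked at collider D (neither it nor any descendant is in the conditioning set).
  P6: blocked at collider D (neither it nor any descendant is in the conditioning set).
  P7: blocked at collider D (neither it nor any descendant is in the conditioning set).
{A} satisfies the backdoor criterion.

Yes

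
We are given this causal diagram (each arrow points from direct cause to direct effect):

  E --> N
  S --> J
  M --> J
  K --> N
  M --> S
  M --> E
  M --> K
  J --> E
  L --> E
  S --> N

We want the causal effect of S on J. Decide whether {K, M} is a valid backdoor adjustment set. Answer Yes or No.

Yes

Backdoor paths from S to J (paths whose first edge points into S):
  P1: S <- M -> K -> N <- E <- J
  P2: S <- M -> J
  P3: S <- M -> E <- J
Condition 1 (no descendant of S in the set): holds — descendants of S are {E, J, N}; none are in {K, M}.
Condition 2 (every backdoor path blocked by {K, M}):
  P1: blocked at fork node M ∈ conditioning set.
  P2: blocked at fork node M ∈ conditioning set.
  P3: blocked at fork node M ∈ conditioning set.
{K, M} satisfies the backdoor criterion.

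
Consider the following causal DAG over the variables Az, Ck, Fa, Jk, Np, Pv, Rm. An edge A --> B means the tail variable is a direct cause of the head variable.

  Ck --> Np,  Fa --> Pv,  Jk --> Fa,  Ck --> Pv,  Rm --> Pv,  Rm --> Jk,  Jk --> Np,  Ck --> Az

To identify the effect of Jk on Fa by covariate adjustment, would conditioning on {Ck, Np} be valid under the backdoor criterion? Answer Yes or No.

No

Backdoor paths from Jk to Fa (paths whose first edge points into Jk):
  P1: Jk <- Rm -> Pv <- Fa
Condition 1 (no descendant of Jk in the set): FAILS — Np is a descendant of Jk.
Condition 2 (every backdoor path blocked by {Ck, Np}):
  P1: blocked at collider Pv (neither it nor any descendant is in the conditioning set).
{Ck, Np} does not satisfy the backdoor criterion.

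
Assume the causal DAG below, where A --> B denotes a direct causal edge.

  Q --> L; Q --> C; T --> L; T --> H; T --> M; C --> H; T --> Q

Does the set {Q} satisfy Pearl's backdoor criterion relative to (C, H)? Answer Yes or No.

Backdoor paths from C to H (paths whose first edge points into C):
  P1: C <- Q <- T -> H
  P2: C <- Q -> L <- T -> H
Condition 1 (no descendant of C in the set): holds — descendants of C are {H}; none are in {Q}.
Condition 2 (every backdoor path blocked by {Q}):
  P1: blocked at chain node Q ∈ conditioning set.
  P2: blocked at fork node Q ∈ conditioning set.
{Q} satisfies the backdoor criterion.

Yes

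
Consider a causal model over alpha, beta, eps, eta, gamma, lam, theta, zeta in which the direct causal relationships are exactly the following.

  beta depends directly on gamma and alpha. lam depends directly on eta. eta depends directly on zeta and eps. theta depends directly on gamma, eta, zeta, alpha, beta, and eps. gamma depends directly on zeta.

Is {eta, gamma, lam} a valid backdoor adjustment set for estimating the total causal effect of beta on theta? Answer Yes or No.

No

Backdoor paths from beta to theta (paths whose first edge points into beta):
  P1: beta <- alpha -> theta
  P2: beta <- gamma <- zeta -> eta <- eps -> theta
  P3: beta <- gamma <- zeta -> eta -> theta
  P4: beta <- gamma <- zeta -> theta
  P5: beta <- gamma -> theta
Condition 1 (no descendant of beta in the set): holds — descendants of beta are {theta}; none are in {eta, gamma, lam}.
Condition 2 (every backdoor path blocked by {eta, gamma, lam}):
  P1: open — no interior node is in the conditioning set.
  P2: blocked at chain node gamma ∈ conditioning set.
  P3: blocked at chain node gamma ∈ conditioning set.
  P4: blocked at chain node gamma ∈ conditioning set.
  P5: blocked at fork node gamma ∈ conditioning set.
{eta, gamma, lam} does not satisfy the backdoor criterion.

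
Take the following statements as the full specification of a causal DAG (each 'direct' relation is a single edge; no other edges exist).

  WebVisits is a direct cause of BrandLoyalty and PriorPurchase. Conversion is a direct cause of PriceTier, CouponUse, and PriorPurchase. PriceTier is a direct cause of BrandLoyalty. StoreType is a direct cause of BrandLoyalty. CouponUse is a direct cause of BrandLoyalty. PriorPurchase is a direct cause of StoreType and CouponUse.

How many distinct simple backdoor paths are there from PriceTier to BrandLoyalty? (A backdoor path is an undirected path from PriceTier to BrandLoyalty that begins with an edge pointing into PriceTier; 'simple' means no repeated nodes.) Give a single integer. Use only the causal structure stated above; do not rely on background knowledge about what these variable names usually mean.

6

A backdoor path from PriceTier to BrandLoyalty is any simple undirected path whose first edge points into PriceTier (i.e. leaves PriceTier via a parent).
Parents of PriceTier: {Conversion}.
Enumerating:
  P1: PriceTier <- Conversion -> PriorPurchase <- WebVisits -> BrandLoyalty
  P2: PriceTier <- Conversion -> PriorPurchase -> StoreType -> BrandLoyalty
  P3: PriceTier <- Conversion -> PriorPurchase -> CouponUse -> BrandLoyalty
  P4: PriceTier <- Conversion -> CouponUse <- PriorPurchase <- WebVisits -> BrandLoyalty
  P5: PriceTier <- Conversion -> CouponUse <- PriorPurchase -> StoreType -> BrandLoyalty
  P6: PriceTier <- Conversion -> CouponUse -> BrandLoyalty
That exhausts the simple backdoor paths. Count: 6.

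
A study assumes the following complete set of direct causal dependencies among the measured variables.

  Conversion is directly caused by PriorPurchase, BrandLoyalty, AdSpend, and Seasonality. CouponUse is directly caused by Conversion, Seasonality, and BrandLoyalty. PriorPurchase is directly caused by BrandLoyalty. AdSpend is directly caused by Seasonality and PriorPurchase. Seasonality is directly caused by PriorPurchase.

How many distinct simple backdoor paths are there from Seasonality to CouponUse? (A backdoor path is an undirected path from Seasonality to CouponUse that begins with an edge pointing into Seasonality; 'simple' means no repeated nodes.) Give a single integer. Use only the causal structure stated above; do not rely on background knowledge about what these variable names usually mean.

6

A backdoor path from Seasonality to CouponUse is any simple undirected path whose first edge points into Seasonality (i.e. leaves Seasonality via a parent).
Parents of Seasonality: {PriorPurchase}.
Enumerating:
  P1: Seasonality <- PriorPurchase <- BrandLoyalty -> Conversion -> CouponUse
  P2: Seasonality <- PriorPurchase <- BrandLoyalty -> CouponUse
  P3: Seasonality <- PriorPurchase -> AdSpend -> Conversion <- BrandLoyalty -> CouponUse
  P4: Seasonality <- PriorPurchase -> AdSpend -> Conversion -> CouponUse
  P5: Seasonality <- PriorPurchase -> Conversion <- BrandLoyalty -> CouponUse
  P6: Seasonality <- PriorPurchase -> Conversion -> CouponUse
That exhausts the simple backdoor paths. Count: 6.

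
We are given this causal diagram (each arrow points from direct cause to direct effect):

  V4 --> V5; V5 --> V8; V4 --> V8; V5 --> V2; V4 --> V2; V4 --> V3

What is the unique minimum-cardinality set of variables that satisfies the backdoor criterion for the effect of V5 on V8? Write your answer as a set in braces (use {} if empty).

Variables eligible for adjustment (non-descendants of V5, excluding V5 and V8): {V3, V4}.
Backdoor paths from V5 to V8:
  P1: V5 <- V4 -> V8
The empty set is not sufficient: P1 (V5 <- V4 -> V8) has no collider blocking it and no conditioned non-collider, so it is open.
Try {V4}:
  P1: blocked at fork node V4 ∈ conditioning set.
{V4} contains no descendant of V5 and blocks every backdoor path.
No other singleton works — e.g. {V3} leaves P1 open — so {V4} is the unique smallest valid adjustment set.

{V4}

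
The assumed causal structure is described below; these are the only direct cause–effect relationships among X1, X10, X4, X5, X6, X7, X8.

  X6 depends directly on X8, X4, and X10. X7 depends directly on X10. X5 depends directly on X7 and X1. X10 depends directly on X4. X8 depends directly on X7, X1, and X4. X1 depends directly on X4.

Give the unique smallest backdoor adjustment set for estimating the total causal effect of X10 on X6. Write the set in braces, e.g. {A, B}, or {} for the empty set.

{X4}

Variables eligible for adjustment (non-descendants of X10, excluding X10 and X6): {X1, X4}.
Backdoor paths from X10 to X6:
  P1: X10 <- X4 -> X1 -> X8 -> X6
  P2: X10 <- X4 -> X1 -> X5 <- X7 -> X8 -> X6
  P3: X10 <- X4 -> X8 -> X6
  P4: X10 <- X4 -> X6
The empty set is not sufficient: P1 (X10 <- X4 -> X1 -> X8 -> X6) has no collider blocking it and no conditioned non-collider, so it is open.
Try {X4}:
  P1: blocked at fork node X4 ∈ conditioning set.
  P2: blocked at fork node X4 ∈ conditioning set.
  P3: blocked at fork node X4 ∈ conditioning set.
  P4: blocked at fork node X4 ∈ conditioning set.
{X4} contains no descendant of X10 and blocks every backdoor path.
No other singleton works — e.g. {X1} leaves P3 open — so {X4} is the unique smallest valid adjustment set.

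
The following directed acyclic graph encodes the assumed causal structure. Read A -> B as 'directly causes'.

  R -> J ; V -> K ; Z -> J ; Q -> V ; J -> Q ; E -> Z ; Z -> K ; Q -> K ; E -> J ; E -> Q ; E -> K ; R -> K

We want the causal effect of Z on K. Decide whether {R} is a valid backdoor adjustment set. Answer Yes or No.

Backdoor paths from Z to K (paths whose first edge points into Z):
  P1: Z <- E -> J <- R -> K
  P2: Z <- E -> J -> Q -> V -> K
  P3: Z <- E -> J -> Q -> K
  P4: Z <- E -> Q <- J <- R -> K
  P5: Z <- E -> Q -> V -> K
  P6: Z <- E -> Q -> K
  P7: Z <- E -> K
Condition 1 (no descendant of Z in the set): holds — descendants of Z are {J, K, Q, V}; none are in {R}.
Condition 2 (every backdoor path blocked by {R}):
  P1: blocked at collider J (neither it nor any descendant is in the conditioning set).
  P2: open — no interior node is in the conditioning set.
  P3: open — no interior node is in the conditioning set.
  P4: blocked at collider Q (neither it nor any descendant is in the conditioning set).
  P5: open — no interior node is in the conditioning set.
  P6: open — no interior node is in the conditioning set.
  P7: open — no interior node is in the conditioning set.
{R} does not satisfy the backdoor criterion.

No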